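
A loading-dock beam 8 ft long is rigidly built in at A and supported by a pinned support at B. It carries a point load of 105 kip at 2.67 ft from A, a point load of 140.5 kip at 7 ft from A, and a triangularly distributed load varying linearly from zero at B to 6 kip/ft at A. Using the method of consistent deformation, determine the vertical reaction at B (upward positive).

R_B = 134.7 kip

Take the reaction at B as the redundant and release it; the primary structure is a cantilever fixed at A.
Primary-structure tip deflection at B by superposition:
  point load 105 at a = 2.67: Pa²(3L − a)/(6EI) = 2661/EI
  point load 140.5 at a = 7: Pa²(3L − a)/(6EI) = 19506/EI
  triangular load, peak 6 at the fixed end: w₀L⁴/(30EI) = 819.2/EI
  δ_0 = 22986/EI
Tip deflection under a unit load at B: L³/(3EI) = 170.7/EI.
Compatibility at B: δ_0 − R_B·δ_{BB} = 0, so R_B = 22986/170.7 = 134.7 kip.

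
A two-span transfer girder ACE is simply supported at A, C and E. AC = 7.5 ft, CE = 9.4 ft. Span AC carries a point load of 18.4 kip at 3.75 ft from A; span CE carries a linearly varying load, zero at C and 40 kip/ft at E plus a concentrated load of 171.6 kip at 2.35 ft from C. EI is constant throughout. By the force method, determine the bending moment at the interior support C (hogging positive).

Take M_C as the redundant. Released structure: two simple spans AC and CE with a hinge at C.
Discontinuity in slope at C on the released structure — sum the simple-span end rotations:
  span AC: point load 18.4 at a = 3.75: Pab(L + a)/(6LEI) = 64.69/EI
  span CE: triangular load, peak 40: 7w₀L³/(360EI) = 646/EI
  span CE: point load 171.6 at a = 2.35: Pab(L + b)/(6LEI) = 829.2/EI
  relative rotation θ_0 = (64.69 + 1475)/EI = 1540/EI
A unit hogging moment at C produces rotation L₁/(3EI) + L₂/(3EI) = 5.633/EI.
Slope continuity at C: θ_0 = M_C·5.633/EI, so M_C = 1540/5.633 = 273.4 kip·ft (hogging).

M_C = 273.4 kip·ft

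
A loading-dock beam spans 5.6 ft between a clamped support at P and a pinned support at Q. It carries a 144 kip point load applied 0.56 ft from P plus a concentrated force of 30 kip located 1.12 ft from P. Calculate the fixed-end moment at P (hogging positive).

Release the roller at Q. Primary structure: cantilever fixed at P.
Free-end deflection of the primary structure under the applied loading (downward +):
  point load 144 at a = 0.56: Pa²(3L − a)/(6EI) = 122.2/EI
  point load 30 at a = 1.12: Pa²(3L − a)/(6EI) = 98.34/EI
  δ_0 = 220.6/EI
Tip deflection under a unit load at Q: L³/(3EI) = 58.54/EI.
The prop prevents deflection at Q: R_Q = δ_0/δ_{QQ} = 220.6/58.54 = 3.768 kip.
Moment equilibrium about P: M_P = Σ(load moments about P) − R_Q·L = 114.2 − 3.768×5.6 = 93.14 kip·ft.

M_P = 93.14 kip·ft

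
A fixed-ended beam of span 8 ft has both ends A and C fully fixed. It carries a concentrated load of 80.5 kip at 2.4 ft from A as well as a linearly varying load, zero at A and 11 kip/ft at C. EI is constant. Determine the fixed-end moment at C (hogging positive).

Take the two fixed-end moments M_A, M_C as redundants; the released structure is the simple span AC.
End rotations of the released simple span under the applied load (×1/EI):
  at A: point load 80.5 at a = 2.4: Pab(L + b)/(6LEI) = 306.5/EI
  at C: point load 80.5 at a = 2.4: Pab(L + a)/(6LEI) = 234.4/EI
  at A: triangular load, peak 11: 7w₀L³/(360EI) = 109.5/EI
  at C: triangular load, peak 11: w₀L³/(45EI) = 125.2/EI
  θ_A0 = 416.1/EI,  θ_C0 = 359.6/EI
Flexibility coefficients: a unit moment at one end gives L/(3EI) there and L/(6EI) at the far end, so f₁₁ = f₂₂ = 2.667/EI and f₁₂ = f₂₁ = 1.333/EI.
Compatibility — zero rotation at each built-in end:
  2.667 M_A + 1.333 M_C = 416.1
  1.333 M_A + 2.667 M_C = 359.6
Solving the pair gives M_A = 118.1 kip·ft and M_C = 75.77 kip·ft (hogging).

M_C = 75.77 kip·ft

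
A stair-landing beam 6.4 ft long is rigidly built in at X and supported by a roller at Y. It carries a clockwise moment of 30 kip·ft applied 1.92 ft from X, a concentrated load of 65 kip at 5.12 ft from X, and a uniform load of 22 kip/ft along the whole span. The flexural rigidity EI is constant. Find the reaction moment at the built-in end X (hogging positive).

Take the reaction at Y as the redundant and release it; the primary structure is a cantilever fixed at X.
Downward deflection at the released point Y due to the loads:
  clockwise couple 30 at a = 1.92: M₀a(2L − a)/(2EI) = 313.3/EI
  point load 65 at a = 5.12: Pa²(3L − a)/(6EI) = 3999/EI
  UDL 22: wL⁴/(8EI) = 4614/EI
  δ_0 = 8926/EI
Flexibility coefficient — unit upward force at Y: δ_{YY} = L³/(3EI) = 87.38/EI.
The prop prevents deflection at Y: R_Y = δ_0/δ_{YY} = 8926/87.38 = 102.1 kip.
Moment equilibrium about X: M_X = Σ(load moments about X) − R_Y·L = 813.4 − 102.1×6.4 = 159.6 kip·ft.

M_X = 159.6 kip·ft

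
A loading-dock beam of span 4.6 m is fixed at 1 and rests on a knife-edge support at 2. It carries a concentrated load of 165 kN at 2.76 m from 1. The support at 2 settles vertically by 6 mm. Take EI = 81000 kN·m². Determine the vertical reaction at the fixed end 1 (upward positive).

R_1 = 108.7 kN

Choose R_2 as the redundant. The primary structure is the cantilever fixed at 1.
Primary-structure tip deflection at 2 by superposition:
  point load 165 at a = 2.76: Pa²(3L − a)/(6EI) = 2313/EI
Flexibility coefficient — unit upward force at 2: δ_{22} = L³/(3EI) = 32.45/EI.
With EI = 81000 kN·m²: δ_0 = 0.028552 m and δ_{22} = 0.000401 m/kN.
Compatibility — the beam at 2 must follow the support down by 0.006 m: δ_0 − R_2·δ_{22} = 0.006, so R_2 = (0.028552 − 0.006)/0.000401 = 56.3 kN.
Vertical equilibrium: R_1 = ΣP − R_2 = 165 − 56.3 = 108.7 kN.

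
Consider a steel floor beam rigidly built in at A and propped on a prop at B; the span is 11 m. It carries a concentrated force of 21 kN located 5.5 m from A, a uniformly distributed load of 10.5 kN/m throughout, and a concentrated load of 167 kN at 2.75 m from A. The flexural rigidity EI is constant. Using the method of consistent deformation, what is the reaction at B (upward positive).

Release the roller at B. Primary structure: cantilever fixed at A.
Free-end deflection of the primary structure under the applied loading (downward +):
  point load 21 at a = 5.5: Pa²(3L − a)/(6EI) = 2912/EI
  UDL 10.5: wL⁴/(8EI) = 19216/EI
  point load 167 at a = 2.75: Pa²(3L − a)/(6EI) = 6367/EI
  δ_0 = 28495/EI
Tip deflection under a unit load at B: L³/(3EI) = 443.7/EI.
The prop prevents deflection at B: R_B = δ_0/δ_{BB} = 28495/443.7 = 64.23 kN.

R_B = 64.23 kN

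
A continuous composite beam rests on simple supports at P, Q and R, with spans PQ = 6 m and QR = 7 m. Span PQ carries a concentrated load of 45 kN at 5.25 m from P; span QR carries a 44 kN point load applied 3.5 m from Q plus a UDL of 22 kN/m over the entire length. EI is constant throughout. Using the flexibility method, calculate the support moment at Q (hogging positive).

M_Q = 116.4 kN·m

Release continuity at Q by inserting a hinge; the redundant is the internal moment M_Q. The primary structure is two simply-supported spans PQ and QR.
End slopes at the hinge Q, treating each span as simply supported:
  span PQ: point load 45 at a = 5.25: Pab(L + a)/(6LEI) = 55.37/EI
  span QR: point load 44 at a = 3.5: Pab(L + b)/(6LEI) = 134.8/EI
  span QR: UDL 22: wL³/(24EI) = 314.4/EI
  relative rotation θ_0 = (55.37 + 449.2)/EI = 504.5/EI
A unit hogging moment at Q produces rotation L₁/(3EI) + L₂/(3EI) = 4.333/EI.
Compatibility: M_Q·(L₁+L₂)/(3EI) = θ_0, giving M_Q = 116.4 kN·m (hogging).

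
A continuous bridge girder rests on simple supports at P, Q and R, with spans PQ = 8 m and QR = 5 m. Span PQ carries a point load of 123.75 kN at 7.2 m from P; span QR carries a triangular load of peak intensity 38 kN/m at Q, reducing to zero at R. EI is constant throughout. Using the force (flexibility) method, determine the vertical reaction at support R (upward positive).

R_R = 16.38 kN

Release continuity at Q by inserting a hinge; the redundant is the internal moment M_Q. The primary structure is two simply-supported spans PQ and QR.
Discontinuity in slope at Q on the released structure — sum the simple-span end rotations:
  span PQ: point load 123.75 at a = 7.2: Pab(L + a)/(6LEI) = 225.7/EI
  span QR: triangular load, peak 38: w₀L³/(45EI) = 105.6/EI
  relative rotation θ_0 = (225.7 + 105.6)/EI = 331.3/EI
A unit hogging moment at Q produces rotation L₁/(3EI) + L₂/(3EI) = 4.333/EI.
Compatibility: M_Q·(L₁+L₂)/(3EI) = θ_0, giving M_Q = 76.45 kN·m (hogging).
Span QR, ΣM about R: R_Q^{QR}·5 = 316.7 + 76.45, so R_Q^{QR} = 78.62 kN and R_R = 95 − 78.62 = 16.38 kN.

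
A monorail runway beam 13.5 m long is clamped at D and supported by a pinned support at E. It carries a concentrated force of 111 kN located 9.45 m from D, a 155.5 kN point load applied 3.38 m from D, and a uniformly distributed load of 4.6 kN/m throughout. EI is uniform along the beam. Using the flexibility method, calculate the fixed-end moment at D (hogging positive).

Release the roller at E. Primary structure: cantilever fixed at D.
Free-end deflection of the primary structure under the applied loading (downward +):
  point load 111 at a = 9.45: Pa²(3L − a)/(6EI) = 51298/EI
  point load 155.5 at a = 3.38: Pa²(3L − a)/(6EI) = 10991/EI
  UDL 4.6: wL⁴/(8EI) = 19099/EI
  δ_0 = 81387/EI
Flexibility coefficient — unit upward force at E: δ_{EE} = L³/(3EI) = 820.1/EI.
The prop prevents deflection at E: R_E = δ_0/δ_{EE} = 81387/820.1 = 99.24 kN.
Moment equilibrium about D: M_D = Σ(load moments about D) − R_E·L = 1994 − 99.24×13.5 = 654 kN·m.

M_D = 654 kN·m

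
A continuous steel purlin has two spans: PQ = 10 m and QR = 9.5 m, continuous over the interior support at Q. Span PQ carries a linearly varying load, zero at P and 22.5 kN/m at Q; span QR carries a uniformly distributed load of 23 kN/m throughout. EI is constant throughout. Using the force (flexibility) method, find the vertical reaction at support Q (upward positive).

Take M_Q as the redundant. Released structure: two simple spans PQ and QR with a hinge at Q.
Rotations at Q on the released spans (each span's end-slope, ×1/EI):
  span PQ: triangular load, peak 22.5: w₀L³/(45EI) = 500/EI
  span QR: UDL 23: wL³/(24EI) = 821.7/EI
  relative rotation θ_0 = (500 + 821.7)/EI = 1322/EI
A unit hogging moment at Q produces rotation L₁/(3EI) + L₂/(3EI) = 6.5/EI.
Compatibility: M_Q·(L₁+L₂)/(3EI) = θ_0, giving M_Q = 203.3 kN·m (hogging).
Span PQ, ΣM about P with M_Q applied at Q: R_Q^{PQ}·10 = 750 + 203.3, so R_Q^{PQ} = 95.33 kN and R_P = 112.5 − 95.33 = 17.17 kN.
Span QR, ΣM about R: R_Q^{QR}·9.5 = 1038 + 203.3, so R_Q^{QR} = 130.7 kN and R_R = 218.5 − 130.7 = 87.85 kN.
R_Q = 95.33 + 130.7 = 226 kN.

R_Q = 226 kN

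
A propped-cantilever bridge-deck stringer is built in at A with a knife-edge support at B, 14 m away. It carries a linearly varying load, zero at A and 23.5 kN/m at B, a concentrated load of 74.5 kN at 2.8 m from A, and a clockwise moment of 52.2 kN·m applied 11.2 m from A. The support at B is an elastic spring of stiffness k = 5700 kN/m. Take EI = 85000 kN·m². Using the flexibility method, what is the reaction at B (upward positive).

Release the roller at B. Primary structure: cantilever fixed at A.
Downward deflection at the released point B due to the loads:
  triangular load, peak 23.5 at the free end: 11w₀L⁴/(120EI) = 82754/EI
  point load 74.5 at a = 2.8: Pa²(3L − a)/(6EI) = 3816/EI
  clockwise couple 52.2 at a = 11.2: M₀a(2L − a)/(2EI) = 4911/EI
  δ_0 = 91481/EI
Tip deflection under a unit load at B: L³/(3EI) = 914.7/EI.
With EI = 85000 kN·m²: δ_0 = 1.0763 m and δ_{BB} = 0.010761 m/kN.
Compatibility — the spring shortens by R_B/k under the reaction it provides: δ_0 − R_B·δ_{BB} = R_B/k. With 1/k = 0.000175 m/kN, R_B = δ_0 / (δ_{BB} + 1/k) = 1.0763 / (0.010761 + 0.000175) = 98.41 kN.

R_B = 98.41 kN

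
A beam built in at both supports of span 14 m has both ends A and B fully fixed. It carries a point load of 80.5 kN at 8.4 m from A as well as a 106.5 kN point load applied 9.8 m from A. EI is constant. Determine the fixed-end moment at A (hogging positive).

Take the two fixed-end moments M_A, M_B as redundants; the released structure is the simple span AB.
Simple-span end rotations at A and B under the given loads:
  at A: point load 80.5 at a = 8.4: Pab(L + b)/(6LEI) = 883.6/EI
  at B: point load 80.5 at a = 8.4: Pab(L + a)/(6LEI) = 1010/EI
  at A: point load 106.5 at a = 9.8: Pab(L + b)/(6LEI) = 949.8/EI
  at B: point load 106.5 at a = 9.8: Pab(L + a)/(6LEI) = 1242/EI
  θ_A0 = 1833/EI,  θ_B0 = 2252/EI
Flexibility coefficients: a unit moment at one end gives L/(3EI) there and L/(6EI) at the far end, so f₁₁ = f₂₂ = 4.667/EI and f₁₂ = f₂₁ = 2.333/EI.
Compatibility — zero rotation at each built-in end:
  4.667 M_A + 2.333 M_B = 1833
  2.333 M_A + 4.667 M_B = 2252
Solving the pair gives M_A = 202.1 kN·m and M_B = 381.5 kN·m (hogging).

M_A = 202.1 kN·m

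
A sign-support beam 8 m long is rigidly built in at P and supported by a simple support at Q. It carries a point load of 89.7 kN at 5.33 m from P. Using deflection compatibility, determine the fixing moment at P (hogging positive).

M_P = 106.4 kN·m

Release the roller at Q. Primary structure: cantilever fixed at P.
Primary-structure tip deflection at Q by superposition:
  point load 89.7 at a = 5.33: Pa²(3L − a)/(6EI) = 7929/EI
Flexibility coefficient — unit upward force at Q: δ_{QQ} = L³/(3EI) = 170.7/EI.
Compatibility at Q: δ_0 − R_Q·δ_{QQ} = 0, so R_Q = 7929/170.7 = 46.46 kN.
Moment equilibrium about P: M_P = Σ(load moments about P) − R_Q·L = 478.1 − 46.46×8 = 106.4 kN·m.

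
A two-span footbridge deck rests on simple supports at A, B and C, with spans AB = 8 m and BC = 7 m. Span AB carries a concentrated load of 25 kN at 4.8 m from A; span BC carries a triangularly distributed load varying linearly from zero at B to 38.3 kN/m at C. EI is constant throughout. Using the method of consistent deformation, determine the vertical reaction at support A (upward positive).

R_A = 1.054 kN

Insert a hinge at B; M_B is the redundant, and each span becomes simply supported.
Rotations at B on the released spans (each span's end-slope, ×1/EI):
  span AB: point load 25 at a = 4.8: Pab(L + a)/(6LEI) = 102.4/EI
  span BC: triangular load, peak 38.3: 7w₀L³/(360EI) = 255.4/EI
  relative rotation θ_0 = (102.4 + 255.4)/EI = 357.8/EI
A unit hogging moment at B produces rotation L₁/(3EI) + L₂/(3EI) = 5/EI.
Compatibility: M_B·(L₁+L₂)/(3EI) = θ_0, giving M_B = 71.57 kN·m (hogging).
Span AB, ΣM about A with M_B applied at B: R_B^{AB}·8 = 120 + 71.57, so R_B^{AB} = 23.95 kN and R_A = 25 − 23.95 = 1.054 kN.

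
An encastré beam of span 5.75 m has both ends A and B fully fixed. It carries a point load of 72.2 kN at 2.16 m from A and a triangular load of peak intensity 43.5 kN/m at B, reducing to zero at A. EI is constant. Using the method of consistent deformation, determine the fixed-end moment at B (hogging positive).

M_B = 108.5 kN·m

Release both end moments; the primary structure is a simply-supported span AB with redundants M_A and M_B.
Simple-span end rotations at A and B under the given loads:
  at A: point load 72.2 at a = 2.16: Pab(L + b)/(6LEI) = 151.6/EI
  at B: point load 72.2 at a = 2.16: Pab(L + a)/(6LEI) = 128.4/EI
  at A: triangular load, peak 43.5: 7w₀L³/(360EI) = 160.8/EI
  at B: triangular load, peak 43.5: w₀L³/(45EI) = 183.8/EI
  θ_A0 = 312.4/EI,  θ_B0 = 312.1/EI
Flexibility coefficients: a unit moment at one end gives L/(3EI) there and L/(6EI) at the far end, so f₁₁ = f₂₂ = 1.917/EI and f₁₂ = f₂₁ = 0.9583/EI.
Compatibility — zero rotation at each built-in end:
  1.917 M_A + 0.9583 M_B = 312.4
  0.9583 M_A + 1.917 M_B = 312.1
Solving the pair gives M_A = 108.7 kN·m and M_B = 108.5 kN·m (hogging).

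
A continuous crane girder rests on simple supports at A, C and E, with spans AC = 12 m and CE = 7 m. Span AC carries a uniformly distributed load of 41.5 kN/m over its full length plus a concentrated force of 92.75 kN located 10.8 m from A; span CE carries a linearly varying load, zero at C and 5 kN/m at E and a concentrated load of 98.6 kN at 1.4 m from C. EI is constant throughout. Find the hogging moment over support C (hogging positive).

Take M_C as the redundant. Released structure: two simple spans AC and CE with a hinge at C.
Rotations at C on the released spans (each span's end-slope, ×1/EI):
  span AC: UDL 41.5: wL³/(24EI) = 2988/EI
  span AC: point load 92.75 at a = 10.8: Pab(L + a)/(6LEI) = 380.6/EI
  span CE: triangular load, peak 5: 7w₀L³/(360EI) = 33.35/EI
  span CE: point load 98.6 at a = 1.4: Pab(L + b)/(6LEI) = 231.9/EI
  relative rotation θ_0 = (3369 + 265.3)/EI = 3634/EI
A unit hogging moment at C produces rotation L₁/(3EI) + L₂/(3EI) = 6.333/EI.
Slope continuity at C: θ_0 = M_C·6.333/EI, so M_C = 3634/6.333 = 573.8 kN·m (hogging).

M_C = 573.8 kN·m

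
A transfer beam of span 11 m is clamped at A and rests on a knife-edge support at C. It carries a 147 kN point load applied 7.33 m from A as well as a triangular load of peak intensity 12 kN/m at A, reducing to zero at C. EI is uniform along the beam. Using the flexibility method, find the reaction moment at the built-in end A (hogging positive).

Take the reaction at C as the redundant and release it; the primary structure is a cantilever fixed at A.
Free-end deflection of the primary structure under the applied loading (downward +):
  point load 147 at a = 7.33: Pa²(3L − a)/(6EI) = 33791/EI
  triangular load, peak 12 at the fixed end: w₀L⁴/(30EI) = 5856/EI
  δ_0 = 39647/EI
Flexibility coefficient — unit upward force at C: δ_{CC} = L³/(3EI) = 443.7/EI.
The prop prevents deflection at C: R_C = δ_0/δ_{CC} = 39647/443.7 = 89.36 kN.
Moment equilibrium about A: M_A = Σ(load moments about A) − R_C·L = 1320 − 89.36×11 = 336.5 kN·m.

M_A = 336.5 kN·m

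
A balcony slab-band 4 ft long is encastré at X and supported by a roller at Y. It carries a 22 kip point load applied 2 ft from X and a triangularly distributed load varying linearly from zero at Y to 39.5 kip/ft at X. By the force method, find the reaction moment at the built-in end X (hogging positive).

Release the roller at Y. Primary structure: cantilever fixed at X.
Primary-structure tip deflection at Y by superposition:
  point load 22 at a = 2: Pa²(3L − a)/(6EI) = 146.7/EI
  triangular load, peak 39.5 at the fixed end: w₀L⁴/(30EI) = 337.1/EI
  δ_0 = 483.7/EI
Tip deflection under a unit load at Y: L³/(3EI) = 21.33/EI.
Compatibility at Y: δ_0 − R_Y·δ_{YY} = 0, so R_Y = 483.7/21.33 = 22.68 kip.
Moment equilibrium about X: M_X = Σ(load moments about X) − R_Y·L = 149.3 − 22.68×4 = 58.63 kip·ft.

M_X = 58.63 kip·ft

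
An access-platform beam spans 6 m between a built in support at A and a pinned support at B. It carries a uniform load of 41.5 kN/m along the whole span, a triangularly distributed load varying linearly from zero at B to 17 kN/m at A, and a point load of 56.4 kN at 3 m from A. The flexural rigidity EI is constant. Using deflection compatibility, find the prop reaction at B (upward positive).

R_B = 121.2 kN

Choose R_B as the redundant. The primary structure is the cantilever fixed at A.
Free-end deflection of the primary structure under the applied loading (downward +):
  UDL 41.5: wL⁴/(8EI) = 6723/EI
  triangular load, peak 17 at the fixed end: w₀L⁴/(30EI) = 734.4/EI
  point load 56.4 at a = 3: Pa²(3L − a)/(6EI) = 1269/EI
  δ_0 = 8726/EI
Flexibility coefficient — unit upward force at B: δ_{BB} = L³/(3EI) = 72/EI.
The prop prevents deflection at B: R_B = δ_0/δ_{BB} = 8726/72 = 121.2 kN.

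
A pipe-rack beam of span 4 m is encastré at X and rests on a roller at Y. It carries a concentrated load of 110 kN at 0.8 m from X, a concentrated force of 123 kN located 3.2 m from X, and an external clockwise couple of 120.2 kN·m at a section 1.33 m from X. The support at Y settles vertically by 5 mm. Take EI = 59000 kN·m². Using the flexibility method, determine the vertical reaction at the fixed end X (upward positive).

R_X = 129.1 kN

Take the reaction at Y as the redundant and release it; the primary structure is a cantilever fixed at X.
Free-end deflection of the primary structure under the applied loading (downward +):
  point load 110 at a = 0.8: Pa²(3L − a)/(6EI) = 131.4/EI
  point load 123 at a = 3.2: Pa²(3L − a)/(6EI) = 1847/EI
  clockwise couple 120.2 at a = 1.33: M₀a(2L − a)/(2EI) = 533.2/EI
  δ_0 = 2512/EI
Tip deflection under a unit load at Y: L³/(3EI) = 21.33/EI.
With EI = 59000 kN·m²: δ_0 = 0.042574 m and δ_{YY} = 0.000362 m/kN.
Compatibility — the beam at Y must follow the support down by 0.005 m: δ_0 − R_Y·δ_{YY} = 0.005, so R_Y = (0.042574 − 0.005)/0.000362 = 103.9 kN.
Vertical equilibrium: R_X = ΣP − R_Y = 233 − 103.9 = 129.1 kN.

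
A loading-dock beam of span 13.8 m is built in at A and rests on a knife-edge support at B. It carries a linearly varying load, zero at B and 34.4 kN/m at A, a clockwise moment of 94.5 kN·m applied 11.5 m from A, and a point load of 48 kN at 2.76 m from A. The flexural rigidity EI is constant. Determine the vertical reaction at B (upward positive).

R_B = 60.15 kN

Choose R_B as the redundant. The primary structure is the cantilever fixed at A.
Primary-structure tip deflection at B by superposition:
  triangular load, peak 34.4 at the fixed end: w₀L⁴/(30EI) = 41587/EI
  clockwise couple 94.5 at a = 11.5: M₀a(2L − a)/(2EI) = 8748/EI
  point load 48 at a = 2.76: Pa²(3L − a)/(6EI) = 2355/EI
  δ_0 = 52690/EI
Flexibility coefficient — unit upward force at B: δ_{BB} = L³/(3EI) = 876/EI.
The prop prevents deflection at B: R_B = δ_0/δ_{BB} = 52690/876 = 60.15 kN.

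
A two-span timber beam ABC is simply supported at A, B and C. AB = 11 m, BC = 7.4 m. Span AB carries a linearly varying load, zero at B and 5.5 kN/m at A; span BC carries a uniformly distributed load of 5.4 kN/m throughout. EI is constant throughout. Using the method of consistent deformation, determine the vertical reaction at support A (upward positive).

Take M_B as the redundant. Released structure: two simple spans AB and BC with a hinge at B.
Discontinuity in slope at B on the released structure — sum the simple-span end rotations:
  span AB: triangular load, peak 5.5: 7w₀L³/(360EI) = 142.3/EI
  span BC: UDL 5.4: wL³/(24EI) = 91.18/EI
  relative rotation θ_0 = (142.3 + 91.18)/EI = 233.5/EI
A unit hogging moment at B produces rotation L₁/(3EI) + L₂/(3EI) = 6.133/EI.
Slope continuity at B: θ_0 = M_B·6.133/EI, so M_B = 233.5/6.133 = 38.07 kN·m (hogging).
Span AB, ΣM about A with M_B applied at B: R_B^{AB}·11 = 110.9 + 38.07, so R_B^{AB} = 13.54 kN and R_A = 30.25 − 13.54 = 16.71 kN.

R_A = 16.71 kN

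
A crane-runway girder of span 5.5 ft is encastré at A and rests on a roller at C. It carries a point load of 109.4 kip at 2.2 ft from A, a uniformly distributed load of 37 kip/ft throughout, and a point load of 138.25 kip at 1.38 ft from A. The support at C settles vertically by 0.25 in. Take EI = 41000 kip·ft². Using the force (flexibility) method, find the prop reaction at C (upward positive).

R_C = 95.63 kip

Remove the prop at C; the released (primary) structure is a cantilever built in at A.
Primary-structure tip deflection at C by superposition:
  point load 109.4 at a = 2.2: Pa²(3L − a)/(6EI) = 1262/EI
  UDL 37: wL⁴/(8EI) = 4232/EI
  point load 138.25 at a = 1.38: Pa²(3L − a)/(6EI) = 663.5/EI
  δ_0 = 6158/EI
Flexibility coefficient — unit upward force at C: δ_{CC} = L³/(3EI) = 55.46/EI.
With EI = 41000 kip·ft²: δ_0 = 0.15019 ft and δ_{CC} = 0.001353 ft/kip.
Compatibility — the beam at C must follow the support down by 0.02083 ft: δ_0 − R_C·δ_{CC} = 0.02083, so R_C = (0.15019 − 0.02083)/0.001353 = 95.63 kip.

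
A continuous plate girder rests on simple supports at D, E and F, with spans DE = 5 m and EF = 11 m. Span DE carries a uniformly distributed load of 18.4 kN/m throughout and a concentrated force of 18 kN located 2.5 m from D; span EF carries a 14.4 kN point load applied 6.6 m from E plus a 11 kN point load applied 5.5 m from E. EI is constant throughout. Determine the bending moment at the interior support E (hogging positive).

M_E = 57.14 kN·m

Take M_E as the redundant. Released structure: two simple spans DE and EF with a hinge at E.
Rotations at E on the released spans (each span's end-slope, ×1/EI):
  span DE: UDL 18.4: wL³/(24EI) = 95.83/EI
  span DE: point load 18 at a = 2.5: Pab(L + a)/(6LEI) = 28.12/EI
  span EF: point load 14.4 at a = 6.6: Pab(L + b)/(6LEI) = 97.57/EI
  span EF: point load 11 at a = 5.5: Pab(L + b)/(6LEI) = 83.19/EI
  relative rotation θ_0 = (124 + 180.8)/EI = 304.7/EI
A unit hogging moment at E produces rotation L₁/(3EI) + L₂/(3EI) = 5.333/EI.
Slope continuity at E: θ_0 = M_E·5.333/EI, so M_E = 304.7/5.333 = 57.14 kN·m (hogging).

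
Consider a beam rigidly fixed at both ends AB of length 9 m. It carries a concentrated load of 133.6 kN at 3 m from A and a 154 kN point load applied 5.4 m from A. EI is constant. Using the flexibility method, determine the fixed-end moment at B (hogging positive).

Release both end moments; the primary structure is a simply-supported span AB with redundants M_A and M_B.
End rotations of the released simple span under the applied load (×1/EI):
  at A: point load 133.6 at a = 3: Pab(L + b)/(6LEI) = 668/EI
  at B: point load 133.6 at a = 3: Pab(L + a)/(6LEI) = 534.4/EI
  at A: point load 154 at a = 5.4: Pab(L + b)/(6LEI) = 698.5/EI
  at B: point load 154 at a = 5.4: Pab(L + a)/(6LEI) = 798.3/EI
  θ_A0 = 1367/EI,  θ_B0 = 1333/EI
Flexibility coefficients: a unit moment at one end gives L/(3EI) there and L/(6EI) at the far end, so f₁₁ = f₂₂ = 3/EI and f₁₂ = f₂₁ = 1.5/EI.
Compatibility — zero rotation at each built-in end:
  3 M_A + 1.5 M_B = 1367
  1.5 M_A + 3 M_B = 1333
Solving the pair gives M_A = 311.2 kN·m and M_B = 288.7 kN·m (hogging).

M_B = 288.7 kN·m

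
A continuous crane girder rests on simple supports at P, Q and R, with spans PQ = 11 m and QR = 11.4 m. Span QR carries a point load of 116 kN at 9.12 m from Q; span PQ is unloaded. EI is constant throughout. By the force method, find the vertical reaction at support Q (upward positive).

R_Q = 34.74 kN

Release continuity at Q by inserting a hinge; the redundant is the internal moment M_Q. The primary structure is two simply-supported spans PQ and QR.
Rotations at Q on the released spans (each span's end-slope, ×1/EI):
  span QR: point load 116 at a = 9.12: Pab(L + b)/(6LEI) = 482.4/EI
  relative rotation θ_0 = (0 + 482.4)/EI = 482.4/EI
A unit hogging moment at Q produces rotation L₁/(3EI) + L₂/(3EI) = 7.467/EI.
Compatibility: M_Q·(L₁+L₂)/(3EI) = θ_0, giving M_Q = 64.61 kN·m (hogging).
Span PQ, ΣM about P with M_Q applied at Q: R_Q^{PQ}·11 = 0 + 64.61, so R_Q^{PQ} = 5.874 kN and R_P = 0 − 5.874 = -5.874 kN.
Span QR, ΣM about R: R_Q^{QR}·11.4 = 264.5 + 64.61, so R_Q^{QR} = 28.87 kN and R_R = 116 − 28.87 = 87.13 kN.
R_Q = 5.874 + 28.87 = 34.74 kN.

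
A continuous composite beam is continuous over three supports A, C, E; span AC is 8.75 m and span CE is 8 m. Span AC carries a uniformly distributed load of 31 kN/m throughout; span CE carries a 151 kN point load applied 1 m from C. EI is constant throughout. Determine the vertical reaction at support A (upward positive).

R_A = 111.2 kN

Insert a hinge at C; M_C is the redundant, and each span becomes simply supported.
Rotations at C on the released spans (each span's end-slope, ×1/EI):
  span AC: UDL 31: wL³/(24EI) = 865.3/EI
  span CE: point load 151 at a = 1: Pab(L + b)/(6LEI) = 330.3/EI
  relative rotation θ_0 = (865.3 + 330.3)/EI = 1196/EI
A unit hogging moment at C produces rotation L₁/(3EI) + L₂/(3EI) = 5.583/EI.
Compatibility: M_C·(L₁+L₂)/(3EI) = θ_0, giving M_C = 214.1 kN·m (hogging).
Span AC, ΣM about A with M_C applied at C: R_C^{AC}·8.75 = 1187 + 214.1, so R_C^{AC} = 160.1 kN and R_A = 271.2 − 160.1 = 111.2 kN.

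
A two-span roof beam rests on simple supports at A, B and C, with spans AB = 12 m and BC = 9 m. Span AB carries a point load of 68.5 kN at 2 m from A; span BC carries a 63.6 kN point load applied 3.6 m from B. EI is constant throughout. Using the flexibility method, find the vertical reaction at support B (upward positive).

R_B = 66.13 kN

Release continuity at B by inserting a hinge; the redundant is the internal moment M_B. The primary structure is two simply-supported spans AB and BC.
End slopes at the hinge B, treating each span as simply supported:
  span AB: point load 68.5 at a = 2: Pab(L + a)/(6LEI) = 266.4/EI
  span BC: point load 63.6 at a = 3.6: Pab(L + b)/(6LEI) = 329.7/EI
  relative rotation θ_0 = (266.4 + 329.7)/EI = 596.1/EI
A unit hogging moment at B produces rotation L₁/(3EI) + L₂/(3EI) = 7/EI.
Compatibility: M_B·(L₁+L₂)/(3EI) = θ_0, giving M_B = 85.16 kN·m (hogging).
Span AB, ΣM about A with M_B applied at B: R_B^{AB}·12 = 137 + 85.16, so R_B^{AB} = 18.51 kN and R_A = 68.5 − 18.51 = 49.99 kN.
Span BC, ΣM about C: R_B^{BC}·9 = 343.4 + 85.16, so R_B^{BC} = 47.62 kN and R_C = 63.6 − 47.62 = 15.98 kN.
R_B = 18.51 + 47.62 = 66.13 kN.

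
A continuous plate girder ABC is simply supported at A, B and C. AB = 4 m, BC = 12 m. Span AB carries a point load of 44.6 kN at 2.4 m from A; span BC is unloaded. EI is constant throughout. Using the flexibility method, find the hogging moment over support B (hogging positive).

M_B = 8.563 kN·m

Take M_B as the redundant. Released structure: two simple spans AB and BC with a hinge at B.
Discontinuity in slope at B on the released structure — sum the simple-span end rotations:
  span AB: point load 44.6 at a = 2.4: Pab(L + a)/(6LEI) = 45.67/EI
  relative rotation θ_0 = (45.67 + 0)/EI = 45.67/EI
A unit hogging moment at B produces rotation L₁/(3EI) + L₂/(3EI) = 5.333/EI.
Compatibility: M_B·(L₁+L₂)/(3EI) = θ_0, giving M_B = 8.563 kN·m (hogging).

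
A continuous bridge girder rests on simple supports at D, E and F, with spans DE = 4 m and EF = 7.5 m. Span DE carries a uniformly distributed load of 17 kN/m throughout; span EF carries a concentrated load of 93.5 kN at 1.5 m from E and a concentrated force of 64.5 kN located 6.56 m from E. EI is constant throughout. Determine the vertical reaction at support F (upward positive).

R_F = 62.16 kN

Insert a hinge at E; M_E is the redundant, and each span becomes simply supported.
Rotations at E on the released spans (each span's end-slope, ×1/EI):
  span DE: UDL 17: wL³/(24EI) = 45.33/EI
  span EF: point load 93.5 at a = 1.5: Pab(L + b)/(6LEI) = 252.4/EI
  span EF: point load 64.5 at a = 6.56: Pab(L + b)/(6LEI) = 74.6/EI
  relative rotation θ_0 = (45.33 + 327)/EI = 372.4/EI
A unit hogging moment at E produces rotation L₁/(3EI) + L₂/(3EI) = 3.833/EI.
Compatibility: M_E·(L₁+L₂)/(3EI) = θ_0, giving M_E = 97.14 kN·m (hogging).
Span EF, ΣM about F: R_E^{EF}·7.5 = 621.6 + 97.14, so R_E^{EF} = 95.84 kN and R_F = 158 − 95.84 = 62.16 kN.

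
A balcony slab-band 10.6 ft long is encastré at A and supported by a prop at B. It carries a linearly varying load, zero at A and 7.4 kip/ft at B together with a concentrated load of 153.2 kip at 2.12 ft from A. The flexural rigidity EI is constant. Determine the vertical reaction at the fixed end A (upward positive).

Choose R_B as the redundant. The primary structure is the cantilever fixed at A.
Primary-structure tip deflection at B by superposition:
  triangular load, peak 7.4 at the free end: 11w₀L⁴/(120EI) = 8564/EI
  point load 153.2 at a = 2.12: Pa²(3L − a)/(6EI) = 3406/EI
  δ_0 = 11970/EI
Tip deflection under a unit load at B: L³/(3EI) = 397/EI.
Compatibility at B: δ_0 − R_B·δ_{BB} = 0, so R_B = 11970/397 = 30.15 kip.
Vertical equilibrium: R_A = ΣP − R_B = 192.4 − 30.15 = 162.3 kip.

R_A = 162.3 kip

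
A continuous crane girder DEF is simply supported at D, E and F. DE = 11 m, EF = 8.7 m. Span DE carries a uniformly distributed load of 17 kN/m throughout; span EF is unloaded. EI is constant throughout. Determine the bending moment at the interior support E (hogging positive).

M_E = 143.6 kN·m

Release continuity at E by inserting a hinge; the redundant is the internal moment M_E. The primary structure is two simply-supported spans DE and EF.
End slopes at the hinge E, treating each span as simply supported:
  span DE: UDL 17: wL³/(24EI) = 942.8/EI
  relative rotation θ_0 = (942.8 + 0)/EI = 942.8/EI
A unit hogging moment at E produces rotation L₁/(3EI) + L₂/(3EI) = 6.567/EI.
Compatibility: M_E·(L₁+L₂)/(3EI) = θ_0, giving M_E = 143.6 kN·m (hogging).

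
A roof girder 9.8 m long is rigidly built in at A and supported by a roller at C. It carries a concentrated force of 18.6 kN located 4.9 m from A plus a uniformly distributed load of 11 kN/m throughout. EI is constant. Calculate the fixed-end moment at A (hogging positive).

M_A = 166.2 kN·m

Choose R_C as the redundant. The primary structure is the cantilever fixed at A.
Deflection at C on the released cantilever, summing each load's contribution:
  point load 18.6 at a = 4.9: Pa²(3L − a)/(6EI) = 1824/EI
  UDL 11: wL⁴/(8EI) = 12683/EI
  δ_0 = 14506/EI
Flexibility coefficient — unit upward force at C: δ_{CC} = L³/(3EI) = 313.7/EI.
Compatibility at C: δ_0 − R_C·δ_{CC} = 0, so R_C = 14506/313.7 = 46.24 kN.
Moment equilibrium about A: M_A = Σ(load moments about A) − R_C·L = 619.4 − 46.24×9.8 = 166.2 kN·m.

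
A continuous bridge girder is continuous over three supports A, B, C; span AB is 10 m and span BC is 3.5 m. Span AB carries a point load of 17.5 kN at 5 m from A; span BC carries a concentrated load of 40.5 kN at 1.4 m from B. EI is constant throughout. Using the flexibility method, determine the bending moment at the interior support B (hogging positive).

M_B = 31.36 kN·m

Take M_B as the redundant. Released structure: two simple spans AB and BC with a hinge at B.
Discontinuity in slope at B on the released structure — sum the simple-span end rotations:
  span AB: point load 17.5 at a = 5: Pab(L + a)/(6LEI) = 109.4/EI
  span BC: point load 40.5 at a = 1.4: Pab(L + b)/(6LEI) = 31.75/EI
  relative rotation θ_0 = (109.4 + 31.75)/EI = 141.1/EI
A unit hogging moment at B produces rotation L₁/(3EI) + L₂/(3EI) = 4.5/EI.
Compatibility: M_B·(L₁+L₂)/(3EI) = θ_0, giving M_B = 31.36 kN·m (hogging).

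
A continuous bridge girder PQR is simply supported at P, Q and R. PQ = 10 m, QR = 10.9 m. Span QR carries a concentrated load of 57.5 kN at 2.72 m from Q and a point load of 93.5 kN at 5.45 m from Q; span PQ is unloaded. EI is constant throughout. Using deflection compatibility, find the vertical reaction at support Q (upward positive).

R_Q = 119.3 kN

Insert a hinge at Q; M_Q is the redundant, and each span becomes simply supported.
Discontinuity in slope at Q on the released structure — sum the simple-span end rotations:
  span QR: point load 57.5 at a = 2.72: Pab(L + b)/(6LEI) = 373.2/EI
  span QR: point load 93.5 at a = 5.45: Pab(L + b)/(6LEI) = 694.3/EI
  relative rotation θ_0 = (0 + 1068)/EI = 1068/EI
A unit hogging moment at Q produces rotation L₁/(3EI) + L₂/(3EI) = 6.967/EI.
Compatibility: M_Q·(L₁+L₂)/(3EI) = θ_0, giving M_Q = 153.2 kN·m (hogging).
Span PQ, ΣM about P with M_Q applied at Q: R_Q^{PQ}·10 = 0 + 153.2, so R_Q^{PQ} = 15.32 kN and R_P = 0 − 15.32 = -15.32 kN.
Span QR, ΣM about R: R_Q^{QR}·10.9 = 979.9 + 153.2, so R_Q^{QR} = 104 kN and R_R = 151 − 104 = 47.04 kN.
R_Q = 15.32 + 104 = 119.3 kN.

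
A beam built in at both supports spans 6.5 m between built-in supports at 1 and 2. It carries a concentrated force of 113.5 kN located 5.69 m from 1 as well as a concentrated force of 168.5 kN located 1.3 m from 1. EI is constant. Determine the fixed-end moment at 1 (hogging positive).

M_1 = 150.2 kN·m

Take the two fixed-end moments M_1, M_2 as redundants; the released structure is the simple span 12.
End rotations of the released simple span under the applied load (×1/EI):
  at 1: point load 113.5 at a = 5.69: Pab(L + b)/(6LEI) = 98.05/EI
  at 2: point load 113.5 at a = 5.69: Pab(L + a)/(6LEI) = 163.5/EI
  at 1: point load 168.5 at a = 1.3: Pab(L + b)/(6LEI) = 341.7/EI
  at 2: point load 168.5 at a = 1.3: Pab(L + a)/(6LEI) = 227.8/EI
  θ_10 = 439.8/EI,  θ_20 = 391.3/EI
Flexibility coefficients: a unit moment at one end gives L/(3EI) there and L/(6EI) at the far end, so f₁₁ = f₂₂ = 2.167/EI and f₁₂ = f₂₁ = 1.083/EI.
Compatibility — zero rotation at each built-in end:
  2.167 M_1 + 1.083 M_2 = 439.8
  1.083 M_1 + 2.167 M_2 = 391.3
Solving the pair gives M_1 = 150.2 kN·m and M_2 = 105.5 kN·m (hogging).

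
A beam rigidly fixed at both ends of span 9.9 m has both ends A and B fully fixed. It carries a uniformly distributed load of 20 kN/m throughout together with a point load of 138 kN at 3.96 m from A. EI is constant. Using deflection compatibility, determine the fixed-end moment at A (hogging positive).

M_A = 360.1 kN·m

Release both end moments; the primary structure is a simply-supported span AB with redundants M_A and M_B.
On the primary (simply-supported) span, the end slopes from the loading are:
  at A: UDL 20: wL³/(24EI) = 808.6/EI
  at B: UDL 20: wL³/(24EI) = 808.6/EI
  at A: point load 138 at a = 3.96: Pab(L + b)/(6LEI) = 865.6/EI
  at B: point load 138 at a = 3.96: Pab(L + a)/(6LEI) = 757.4/EI
  θ_A0 = 1674/EI,  θ_B0 = 1566/EI
Flexibility coefficients: a unit moment at one end gives L/(3EI) there and L/(6EI) at the far end, so f₁₁ = f₂₂ = 3.3/EI and f₁₂ = f₂₁ = 1.65/EI.
Compatibility — zero rotation at each built-in end:
  3.3 M_A + 1.65 M_B = 1674
  1.65 M_A + 3.3 M_B = 1566
Solving the pair gives M_A = 360.1 kN·m and M_B = 294.5 kN·m (hogging).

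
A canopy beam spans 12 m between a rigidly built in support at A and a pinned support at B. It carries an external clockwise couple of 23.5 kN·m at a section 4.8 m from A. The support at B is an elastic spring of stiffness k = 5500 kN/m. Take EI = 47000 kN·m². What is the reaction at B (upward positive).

Take the reaction at B as the redundant and release it; the primary structure is a cantilever fixed at A.
Free-end deflection of the primary structure under the applied loading (downward +):
  clockwise couple 23.5 at a = 4.8: M₀a(2L − a)/(2EI) = 1083/EI
Tip deflection under a unit load at B: L³/(3EI) = 576/EI.
With EI = 47000 kN·m²: δ_0 = 0.02304 m and δ_{BB} = 0.012255 m/kN.
Compatibility — the spring shortens by R_B/k under the reaction it provides: δ_0 − R_B·δ_{BB} = R_B/k. With 1/k = 0.000182 m/kN, R_B = δ_0 / (δ_{BB} + 1/k) = 0.02304 / (0.012255 + 0.000182) = 1.853 kN.

R_B = 1.853 kN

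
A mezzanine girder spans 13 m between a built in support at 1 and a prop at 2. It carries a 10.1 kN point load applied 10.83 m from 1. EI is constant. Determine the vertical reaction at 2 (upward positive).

Take the reaction at 2 as the redundant and release it; the primary structure is a cantilever fixed at 1.
Free-end deflection of the primary structure under the applied loading (downward +):
  point load 10.1 at a = 10.83: Pa²(3L − a)/(6EI) = 5562/EI
Tip deflection under a unit load at 2: L³/(3EI) = 732.3/EI.
Compatibility at 2: δ_0 − R_2·δ_{22} = 0, so R_2 = 5562/732.3 = 7.595 kN.

R_2 = 7.595 kN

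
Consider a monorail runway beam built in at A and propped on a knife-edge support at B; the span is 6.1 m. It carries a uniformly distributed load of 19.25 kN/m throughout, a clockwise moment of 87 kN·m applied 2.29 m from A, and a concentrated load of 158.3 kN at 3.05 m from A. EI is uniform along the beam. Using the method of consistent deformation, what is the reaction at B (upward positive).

R_B = 106.6 kN

Release the roller at B. Primary structure: cantilever fixed at A.
Downward deflection at the released point B due to the loads:
  UDL 19.25: wL⁴/(8EI) = 3332/EI
  clockwise couple 87 at a = 2.29: M₀a(2L − a)/(2EI) = 987.2/EI
  point load 158.3 at a = 3.05: Pa²(3L − a)/(6EI) = 3743/EI
  δ_0 = 8062/EI
Tip deflection under a unit load at B: L³/(3EI) = 75.66/EI.
The prop prevents deflection at B: R_B = δ_0/δ_{BB} = 8062/75.66 = 106.6 kN.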